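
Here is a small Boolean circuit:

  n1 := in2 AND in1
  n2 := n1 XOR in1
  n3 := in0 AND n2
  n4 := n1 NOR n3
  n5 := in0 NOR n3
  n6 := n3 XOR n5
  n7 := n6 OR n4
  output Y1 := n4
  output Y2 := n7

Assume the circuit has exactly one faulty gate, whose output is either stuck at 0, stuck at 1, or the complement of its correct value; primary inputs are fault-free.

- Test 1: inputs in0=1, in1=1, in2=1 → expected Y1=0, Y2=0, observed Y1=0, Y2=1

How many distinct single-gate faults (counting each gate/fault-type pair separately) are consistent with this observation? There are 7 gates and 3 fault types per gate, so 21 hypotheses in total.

12

Fault-free: n1=1, n2=0, n3=0, n4=0, n5=0, n6=0, n7=0 → Y1=0, Y2=0. Observed Y1=0, Y2=1.
  n1: stuck-at-0, inverted output ✓; others ✗
  n2: stuck-at-1, inverted output ✓; others ✗
  n3: stuck-at-1, inverted output ✓; others ✗
  n4: none of the 3 fault types match ✗
  n5: stuck-at-1, inverted output ✓; others ✗
  n6: stuck-at-1, inverted output ✓; others ✗
  n7: stuck-at-1, inverted output ✓; others ✗
Consistent faults: {n1 stuck-at-0, n1 inverted output, n2 stuck-at-1, n2 inverted output, n3 stuck-at-1, n3 inverted output, n5 stuck-at-1, n5 inverted output, n6 stuck-at-1, n6 inverted output, n7 stuck-at-1, n7 inverted output} — 12 in all.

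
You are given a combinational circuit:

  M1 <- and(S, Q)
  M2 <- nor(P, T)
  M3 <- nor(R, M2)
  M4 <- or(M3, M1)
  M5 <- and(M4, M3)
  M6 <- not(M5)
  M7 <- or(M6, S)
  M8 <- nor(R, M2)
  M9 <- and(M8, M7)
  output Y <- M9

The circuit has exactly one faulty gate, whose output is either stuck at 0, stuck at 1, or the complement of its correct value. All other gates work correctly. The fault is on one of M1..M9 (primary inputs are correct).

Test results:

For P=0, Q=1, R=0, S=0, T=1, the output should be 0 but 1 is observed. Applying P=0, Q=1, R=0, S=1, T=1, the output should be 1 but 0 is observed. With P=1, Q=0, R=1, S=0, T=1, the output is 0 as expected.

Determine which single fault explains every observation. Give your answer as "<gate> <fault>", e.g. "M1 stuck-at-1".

M7 inverted output

Fault-free values for test 1 (P=0, Q=1, R=0, S=0, T=1): M1=0, M2=0, M3=1, M4=1, M5=1, M6=0, M7=0, M8=1, M9=0, giving Y=0. Observed 1.
Test 1: faults giving observed 1 are {M3 stuck-at-0, M3 inverted output, M4 stuck-at-0, M4 inverted output, M5 stuck-at-0, M5 inverted output, M6 stuck-at-1, M6 inverted output, M7 stuck-at-1, M7 inverted output, M9 stuck-at-1, M9 inverted output}.
Test 2 (P=0, Q=1, R=0, S=1, T=1): fault-free M1=1, M2=0, M3=1, M4=1, M5=1, M6=0, M7=1, M8=1, M9=1 → 1; observed 0. Eliminates M3 stuck-at-0, M3 inverted output, M4 stuck-at-0, M4 inverted output, M5 stuck-at-0, M5 inverted output, M6 stuck-at-1, M6 inverted output, M7 stuck-at-1, M9 stuck-at-1.
Test 3 (P=1, Q=0, R=1, S=0, T=1): fault-free M1=0, M2=0, M3=0, M4=0, M5=0, M6=1, M7=1, M8=0, M9=0 → 0; observed 0. Eliminates M9 inverted output.
Only M7 inverted output is consistent with every test.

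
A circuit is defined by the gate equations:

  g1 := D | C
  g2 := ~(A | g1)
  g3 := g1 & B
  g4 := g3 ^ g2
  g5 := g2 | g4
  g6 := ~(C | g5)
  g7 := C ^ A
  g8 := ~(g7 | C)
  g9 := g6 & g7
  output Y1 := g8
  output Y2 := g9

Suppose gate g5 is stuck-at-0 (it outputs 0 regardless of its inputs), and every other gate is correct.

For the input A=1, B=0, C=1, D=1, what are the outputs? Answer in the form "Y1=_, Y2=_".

Y1=0, Y2=0

Propagate with g5 forced: g1=1, g2=0, g3=0, g4=0, g5=0 [stuck-at-0], g6=0, g7=0, g8=0, g9=0.
So the outputs are Y1=0, Y2=0. (Same as the fault-free value — the fault is masked on this input.)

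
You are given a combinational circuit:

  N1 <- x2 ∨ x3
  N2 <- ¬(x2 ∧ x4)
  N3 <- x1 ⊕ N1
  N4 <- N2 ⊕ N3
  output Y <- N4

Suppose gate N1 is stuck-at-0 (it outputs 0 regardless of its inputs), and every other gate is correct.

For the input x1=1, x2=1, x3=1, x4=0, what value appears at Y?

0

Propagate with N1 forced: N1=0 [stuck-at-0], N2=1, N3=1, N4=0.
So Y = 0. (Without the fault it would be 1.)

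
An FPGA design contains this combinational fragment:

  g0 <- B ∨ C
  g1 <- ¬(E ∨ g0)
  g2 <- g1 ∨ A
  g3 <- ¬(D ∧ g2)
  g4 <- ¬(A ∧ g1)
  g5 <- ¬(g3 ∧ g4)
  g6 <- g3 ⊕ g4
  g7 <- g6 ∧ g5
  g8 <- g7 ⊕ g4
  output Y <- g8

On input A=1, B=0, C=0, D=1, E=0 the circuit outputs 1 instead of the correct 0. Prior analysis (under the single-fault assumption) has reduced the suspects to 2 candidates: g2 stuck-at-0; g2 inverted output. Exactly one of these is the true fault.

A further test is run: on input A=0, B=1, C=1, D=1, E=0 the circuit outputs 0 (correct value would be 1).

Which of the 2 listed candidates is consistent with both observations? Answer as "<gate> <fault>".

g2 inverted output

Evaluate each candidate on input A=0, B=1, C=1, D=1, E=0:
  g2 stuck-at-0: g0=1, g1=0, g2=0 [stuck-at-0], g3=1, g4=1, g5=0, g6=0, g7=0, g8=1 → 1 — eliminated
  g2 inverted output: g0=1, g1=0, g2=1 [inverted output], g3=0, g4=1, g5=1, g6=1, g7=1, g8=0 → 0 — matches
Only g2 inverted output reproduces the observed 0.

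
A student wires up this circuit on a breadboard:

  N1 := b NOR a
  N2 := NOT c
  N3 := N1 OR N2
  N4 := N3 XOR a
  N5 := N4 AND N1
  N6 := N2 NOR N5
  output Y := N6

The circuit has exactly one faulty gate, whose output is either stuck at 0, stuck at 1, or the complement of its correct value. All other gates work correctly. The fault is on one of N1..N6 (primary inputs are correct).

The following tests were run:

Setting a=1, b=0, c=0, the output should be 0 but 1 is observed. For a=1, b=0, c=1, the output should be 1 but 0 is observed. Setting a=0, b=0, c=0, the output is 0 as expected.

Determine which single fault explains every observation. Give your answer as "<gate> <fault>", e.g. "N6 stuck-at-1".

N2 inverted output

Fault-free values for test 1 (a=1, b=0, c=0): N1=0, N2=1, N3=1, N4=0, N5=0, N6=0, giving Y=0. Observed 1.
Test 1: faults giving observed 1 are {N2 stuck-at-0, N2 inverted output, N6 stuck-at-1, N6 inverted output}.
Test 2 (a=1, b=0, c=1): fault-free N1=0, N2=0, N3=0, N4=1, N5=0, N6=1 → 1; observed 0. Eliminates N2 stuck-at-0, N6 stuck-at-1.
Test 3 (a=0, b=0, c=0): fault-free N1=1, N2=1, N3=1, N4=1, N5=1, N6=0 → 0; observed 0. Eliminates N6 inverted output.
Only N2 inverted output is consistent with every test.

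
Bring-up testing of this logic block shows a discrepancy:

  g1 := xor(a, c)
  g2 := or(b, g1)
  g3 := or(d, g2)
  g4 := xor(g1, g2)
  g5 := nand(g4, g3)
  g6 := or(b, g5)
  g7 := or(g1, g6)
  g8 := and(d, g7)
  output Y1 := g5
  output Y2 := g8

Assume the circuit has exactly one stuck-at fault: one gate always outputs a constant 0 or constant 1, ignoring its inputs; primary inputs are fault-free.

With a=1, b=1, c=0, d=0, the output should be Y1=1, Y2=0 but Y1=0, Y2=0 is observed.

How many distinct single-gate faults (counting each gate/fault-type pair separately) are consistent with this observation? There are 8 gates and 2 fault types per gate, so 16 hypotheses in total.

Fault-free: g1=1, g2=1, g3=1, g4=0, g5=1, g6=1, g7=1, g8=0 → Y1=1, Y2=0. Observed Y1=0, Y2=0.
  g1: stuck-at-0 ✓; others ✗
  g2: none of the 2 fault types match ✗
  g3: none of the 2 fault types match ✗
  g4: stuck-at-1 ✓; others ✗
  g5: stuck-at-0 ✓; others ✗
  g6: none of the 2 fault types match ✗
  g7: none of the 2 fault types match ✗
  g8: none of the 2 fault types match ✗
Consistent faults: {g1 stuck-at-0, g4 stuck-at-1, g5 stuck-at-0} — 3 in all.

3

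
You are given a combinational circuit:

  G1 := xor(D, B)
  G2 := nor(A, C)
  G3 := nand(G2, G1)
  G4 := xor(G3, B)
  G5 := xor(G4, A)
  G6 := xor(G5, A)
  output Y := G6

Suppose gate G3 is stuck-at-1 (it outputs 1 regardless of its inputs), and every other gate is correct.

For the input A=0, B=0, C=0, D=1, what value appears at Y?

Propagate with G3 forced: G1=1, G2=1, G3=1 [stuck-at-1], G4=1, G5=1, G6=1.
So Y = 1. (Without the fault it would be 0.)

1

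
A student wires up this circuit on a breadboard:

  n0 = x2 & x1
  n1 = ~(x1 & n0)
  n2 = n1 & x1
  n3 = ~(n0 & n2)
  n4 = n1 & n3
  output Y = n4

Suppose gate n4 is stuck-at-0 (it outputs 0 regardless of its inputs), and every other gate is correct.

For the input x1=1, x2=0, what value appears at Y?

Propagate with n4 forced: n0=0, n1=1, n2=1, n3=1, n4=0 [stuck-at-0].
So Y = 0. (Without the fault it would be 1.)

0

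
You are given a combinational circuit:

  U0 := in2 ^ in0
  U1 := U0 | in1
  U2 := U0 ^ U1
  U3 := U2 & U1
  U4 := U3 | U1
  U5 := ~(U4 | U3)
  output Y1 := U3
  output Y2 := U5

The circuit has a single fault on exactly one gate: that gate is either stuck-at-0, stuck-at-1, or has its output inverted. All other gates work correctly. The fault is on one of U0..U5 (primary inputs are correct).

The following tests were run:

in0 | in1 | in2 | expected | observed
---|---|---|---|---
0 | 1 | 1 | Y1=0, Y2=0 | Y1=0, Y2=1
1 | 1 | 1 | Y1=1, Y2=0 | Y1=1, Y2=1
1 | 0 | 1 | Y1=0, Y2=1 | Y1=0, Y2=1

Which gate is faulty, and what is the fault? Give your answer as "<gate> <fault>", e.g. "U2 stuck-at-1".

Fault-free values for test 1 (in0=0, in1=1, in2=1): U0=1, U1=1, U2=0, U3=0, U4=1, U5=0, giving Y1=0, Y2=0. Observed Y1=0, Y2=1.
Test 1: faults giving observed Y1=0, Y2=1 are {U1 stuck-at-0, U1 inverted output, U4 stuck-at-0, U4 inverted output, U5 stuck-at-1, U5 inverted output}.
Test 2 (in0=1, in1=1, in2=1): fault-free U0=0, U1=1, U2=1, U3=1, U4=1, U5=0 → Y1=1, Y2=0; observed Y1=1, Y2=1. Eliminates U1 stuck-at-0, U1 inverted output, U4 stuck-at-0, U4 inverted output.
Test 3 (in0=1, in1=0, in2=1): fault-free U0=0, U1=0, U2=0, U3=0, U4=0, U5=1 → Y1=0, Y2=1; observed Y1=0, Y2=1. Eliminates U5 inverted output.
Only U5 stuck-at-1 is consistent with every test.

U5 stuck-at-1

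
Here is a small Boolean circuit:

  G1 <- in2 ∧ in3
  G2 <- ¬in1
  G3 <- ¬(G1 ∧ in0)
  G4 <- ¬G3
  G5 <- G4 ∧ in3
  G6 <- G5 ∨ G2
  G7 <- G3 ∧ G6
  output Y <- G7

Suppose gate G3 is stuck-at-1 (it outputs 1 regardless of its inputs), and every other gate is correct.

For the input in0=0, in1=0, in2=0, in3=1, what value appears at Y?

Propagate with G3 forced: G1=0, G2=1, G3=1 [stuck-at-1], G4=0, G5=0, G6=1, G7=1.
So Y = 1. (Same as the fault-free value — the fault is masked on this input.)

1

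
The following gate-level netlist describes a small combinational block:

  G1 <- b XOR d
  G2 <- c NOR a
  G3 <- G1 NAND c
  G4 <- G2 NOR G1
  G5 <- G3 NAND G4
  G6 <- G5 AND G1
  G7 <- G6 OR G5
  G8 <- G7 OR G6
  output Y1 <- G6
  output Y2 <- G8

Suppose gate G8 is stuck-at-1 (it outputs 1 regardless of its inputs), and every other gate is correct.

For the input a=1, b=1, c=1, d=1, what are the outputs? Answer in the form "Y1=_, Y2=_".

Propagate with G8 forced: G1=0, G2=0, G3=1, G4=1, G5=0, G6=0, G7=0, G8=1 [stuck-at-1].
So the outputs are Y1=0, Y2=1. (Without the fault they would be Y1=0, Y2=0.)

Y1=0, Y2=1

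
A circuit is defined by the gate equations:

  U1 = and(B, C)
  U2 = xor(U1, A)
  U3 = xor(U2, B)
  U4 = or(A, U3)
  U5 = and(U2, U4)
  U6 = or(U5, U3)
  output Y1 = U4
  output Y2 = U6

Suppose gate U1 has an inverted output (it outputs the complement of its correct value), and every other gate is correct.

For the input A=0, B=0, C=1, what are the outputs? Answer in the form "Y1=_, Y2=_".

Propagate with U1 forced: U1=1 [inverted output], U2=1, U3=1, U4=1, U5=1, U6=1.
So the outputs are Y1=1, Y2=1. (Without the fault they would be Y1=0, Y2=0.)

Y1=1, Y2=1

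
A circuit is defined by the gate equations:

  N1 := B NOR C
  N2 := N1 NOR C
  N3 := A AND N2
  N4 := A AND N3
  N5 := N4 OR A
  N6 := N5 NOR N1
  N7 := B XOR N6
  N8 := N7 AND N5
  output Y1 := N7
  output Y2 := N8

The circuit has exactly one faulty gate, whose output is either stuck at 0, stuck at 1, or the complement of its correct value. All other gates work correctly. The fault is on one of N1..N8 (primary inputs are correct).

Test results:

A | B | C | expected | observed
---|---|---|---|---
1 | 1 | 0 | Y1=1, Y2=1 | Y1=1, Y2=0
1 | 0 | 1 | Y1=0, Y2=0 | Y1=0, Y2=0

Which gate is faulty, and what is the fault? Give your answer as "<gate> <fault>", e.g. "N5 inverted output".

N8 stuck-at-0

Fault-free values for test 1 (A=1, B=1, C=0): N1=0, N2=1, N3=1, N4=1, N5=1, N6=0, N7=1, N8=1, giving Y1=1, Y2=1. Observed Y1=1, Y2=0.
Test 1: faults giving observed Y1=1, Y2=0 are {N8 stuck-at-0, N8 inverted output}.
Test 2 (A=1, B=0, C=1): fault-free N1=0, N2=0, N3=0, N4=0, N5=1, N6=0, N7=0, N8=0 → Y1=0, Y2=0; observed Y1=0, Y2=0. Eliminates N8 inverted output.
Only N8 stuck-at-0 is consistent with every test.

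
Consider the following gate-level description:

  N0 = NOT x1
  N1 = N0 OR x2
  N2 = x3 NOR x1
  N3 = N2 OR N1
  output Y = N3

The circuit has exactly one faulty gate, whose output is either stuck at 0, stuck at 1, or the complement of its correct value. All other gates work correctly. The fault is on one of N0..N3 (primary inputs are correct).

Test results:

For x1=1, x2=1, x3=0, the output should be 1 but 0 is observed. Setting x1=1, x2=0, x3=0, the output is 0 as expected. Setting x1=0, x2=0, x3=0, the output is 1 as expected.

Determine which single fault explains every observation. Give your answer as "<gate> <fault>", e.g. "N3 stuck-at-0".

Fault-free values for test 1 (x1=1, x2=1, x3=0): N0=0, N1=1, N2=0, N3=1, giving Y=1. Observed 0.
Test 1: faults giving observed 0 are {N1 stuck-at-0, N1 inverted output, N3 stuck-at-0, N3 inverted output}.
Test 2 (x1=1, x2=0, x3=0): fault-free N0=0, N1=0, N2=0, N3=0 → 0; observed 0. Eliminates N1 inverted output, N3 inverted output.
Test 3 (x1=0, x2=0, x3=0): fault-free N0=1, N1=1, N2=1, N3=1 → 1; observed 1. Eliminates N3 stuck-at-0.
Only N1 stuck-at-0 is consistent with every test.

N1 stuck-at-0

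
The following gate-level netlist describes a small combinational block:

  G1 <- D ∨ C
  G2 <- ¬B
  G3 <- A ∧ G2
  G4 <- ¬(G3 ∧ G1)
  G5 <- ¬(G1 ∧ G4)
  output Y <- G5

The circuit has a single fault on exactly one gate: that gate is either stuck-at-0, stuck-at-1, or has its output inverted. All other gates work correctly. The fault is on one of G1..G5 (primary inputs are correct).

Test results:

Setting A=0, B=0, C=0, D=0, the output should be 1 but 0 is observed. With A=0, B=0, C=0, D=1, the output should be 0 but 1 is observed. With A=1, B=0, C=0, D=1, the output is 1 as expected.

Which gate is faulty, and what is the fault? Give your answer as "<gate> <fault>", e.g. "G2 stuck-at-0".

G1 inverted output

Fault-free values for test 1 (A=0, B=0, C=0, D=0): G1=0, G2=1, G3=0, G4=1, G5=1, giving Y=1. Observed 0.
Test 1: faults giving observed 0 are {G1 stuck-at-1, G1 inverted output, G5 stuck-at-0, G5 inverted output}.
Test 2 (A=0, B=0, C=0, D=1): fault-free G1=1, G2=1, G3=0, G4=1, G5=0 → 0; observed 1. Eliminates G1 stuck-at-1, G5 stuck-at-0.
Test 3 (A=1, B=0, C=0, D=1): fault-free G1=1, G2=1, G3=1, G4=0, G5=1 → 1; observed 1. Eliminates G5 inverted output.
Only G1 inverted output is consistent with every test.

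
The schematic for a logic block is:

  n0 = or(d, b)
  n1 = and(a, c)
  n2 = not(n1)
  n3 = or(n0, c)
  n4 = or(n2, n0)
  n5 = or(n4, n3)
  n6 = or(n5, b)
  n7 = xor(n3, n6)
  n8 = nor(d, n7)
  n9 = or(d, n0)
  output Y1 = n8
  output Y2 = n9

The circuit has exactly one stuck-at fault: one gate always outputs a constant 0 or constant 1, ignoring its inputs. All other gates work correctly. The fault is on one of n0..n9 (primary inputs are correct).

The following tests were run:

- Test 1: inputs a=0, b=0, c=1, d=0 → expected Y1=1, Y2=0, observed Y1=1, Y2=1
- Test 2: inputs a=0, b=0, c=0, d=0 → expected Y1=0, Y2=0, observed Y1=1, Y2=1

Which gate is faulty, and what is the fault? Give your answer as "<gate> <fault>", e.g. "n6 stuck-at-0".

n0 stuck-at-1

Fault-free values for test 1 (a=0, b=0, c=1, d=0): n0=0, n1=0, n2=1, n3=1, n4=1, n5=1, n6=1, n7=0, n8=1, n9=0, giving Y1=1, Y2=0. Observed Y1=1, Y2=1.
Test 1: faults giving observed Y1=1, Y2=1 are {n0 stuck-at-1, n9 stuck-at-1}.
Test 2 (a=0, b=0, c=0, d=0): fault-free n0=0, n1=0, n2=1, n3=0, n4=1, n5=1, n6=1, n7=1, n8=0, n9=0 → Y1=0, Y2=0; observed Y1=1, Y2=1. Eliminates n9 stuck-at-1.
Only n0 stuck-at-1 is consistent with every test.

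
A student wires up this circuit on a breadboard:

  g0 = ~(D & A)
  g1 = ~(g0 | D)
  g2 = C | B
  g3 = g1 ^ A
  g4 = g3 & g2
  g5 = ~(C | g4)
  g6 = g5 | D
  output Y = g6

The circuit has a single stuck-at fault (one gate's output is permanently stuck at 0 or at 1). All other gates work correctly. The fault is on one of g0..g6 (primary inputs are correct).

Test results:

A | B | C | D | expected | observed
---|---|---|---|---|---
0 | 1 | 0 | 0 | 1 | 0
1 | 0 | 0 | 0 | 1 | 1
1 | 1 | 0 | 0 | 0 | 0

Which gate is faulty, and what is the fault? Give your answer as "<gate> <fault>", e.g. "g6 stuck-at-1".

g3 stuck-at-1

Fault-free values for test 1 (A=0, B=1, C=0, D=0): g0=1, g1=0, g2=1, g3=0, g4=0, g5=1, g6=1, giving Y=1. Observed 0.
Test 1: faults giving observed 0 are {g0 stuck-at-0, g1 stuck-at-1, g3 stuck-at-1, g4 stuck-at-1, g5 stuck-at-0, g6 stuck-at-0}.
Test 2 (A=1, B=0, C=0, D=0): fault-free g0=1, g1=0, g2=0, g3=1, g4=0, g5=1, g6=1 → 1; observed 1. Eliminates g4 stuck-at-1, g5 stuck-at-0, g6 stuck-at-0.
Test 3 (A=1, B=1, C=0, D=0): fault-free g0=1, g1=0, g2=1, g3=1, g4=1, g5=0, g6=0 → 0; observed 0. Eliminates g0 stuck-at-0, g1 stuck-at-1.
Only g3 stuck-at-1 is consistent with every test.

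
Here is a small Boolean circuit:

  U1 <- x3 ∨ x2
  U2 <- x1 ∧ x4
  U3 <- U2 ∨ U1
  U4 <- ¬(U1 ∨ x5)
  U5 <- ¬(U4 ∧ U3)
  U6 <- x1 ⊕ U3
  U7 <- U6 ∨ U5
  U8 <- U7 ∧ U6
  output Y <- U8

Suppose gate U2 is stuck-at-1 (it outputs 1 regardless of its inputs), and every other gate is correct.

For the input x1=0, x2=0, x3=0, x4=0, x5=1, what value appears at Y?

1

Propagate with U2 forced: U1=0, U2=1 [stuck-at-1], U3=1, U4=0, U5=1, U6=1, U7=1, U8=1.
So Y = 1. (Without the fault it would be 0.)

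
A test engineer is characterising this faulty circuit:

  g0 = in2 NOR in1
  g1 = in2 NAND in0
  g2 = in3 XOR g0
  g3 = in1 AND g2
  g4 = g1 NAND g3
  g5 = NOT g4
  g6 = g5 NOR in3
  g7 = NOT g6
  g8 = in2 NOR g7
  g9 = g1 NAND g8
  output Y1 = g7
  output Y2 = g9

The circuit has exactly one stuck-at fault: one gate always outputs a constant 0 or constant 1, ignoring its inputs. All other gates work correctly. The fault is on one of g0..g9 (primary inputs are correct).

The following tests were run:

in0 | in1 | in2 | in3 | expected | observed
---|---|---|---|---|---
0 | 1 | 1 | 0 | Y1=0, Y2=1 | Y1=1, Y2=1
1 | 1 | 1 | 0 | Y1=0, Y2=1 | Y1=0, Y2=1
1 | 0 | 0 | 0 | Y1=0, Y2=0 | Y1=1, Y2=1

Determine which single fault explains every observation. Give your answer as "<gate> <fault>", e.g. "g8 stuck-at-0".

Fault-free values for test 1 (in0=0, in1=1, in2=1, in3=0): g0=0, g1=1, g2=0, g3=0, g4=1, g5=0, g6=1, g7=0, g8=0, g9=1, giving Y1=0, Y2=1. Observed Y1=1, Y2=1.
Test 1: faults giving observed Y1=1, Y2=1 are {g0 stuck-at-1, g2 stuck-at-1, g3 stuck-at-1, g4 stuck-at-0, g5 stuck-at-1, g6 stuck-at-0, g7 stuck-at-1}.
Test 2 (in0=1, in1=1, in2=1, in3=0): fault-free g0=0, g1=0, g2=0, g3=0, g4=1, g5=0, g6=1, g7=0, g8=0, g9=1 → Y1=0, Y2=1; observed Y1=0, Y2=1. Eliminates g4 stuck-at-0, g5 stuck-at-1, g6 stuck-at-0, g7 stuck-at-1.
Test 3 (in0=1, in1=0, in2=0, in3=0): fault-free g0=1, g1=1, g2=1, g3=0, g4=1, g5=0, g6=1, g7=0, g8=1, g9=0 → Y1=0, Y2=0; observed Y1=1, Y2=1. Eliminates g0 stuck-at-1, g2 stuck-at-1.
Only g3 stuck-at-1 is consistent with every test.

g3 stuck-at-1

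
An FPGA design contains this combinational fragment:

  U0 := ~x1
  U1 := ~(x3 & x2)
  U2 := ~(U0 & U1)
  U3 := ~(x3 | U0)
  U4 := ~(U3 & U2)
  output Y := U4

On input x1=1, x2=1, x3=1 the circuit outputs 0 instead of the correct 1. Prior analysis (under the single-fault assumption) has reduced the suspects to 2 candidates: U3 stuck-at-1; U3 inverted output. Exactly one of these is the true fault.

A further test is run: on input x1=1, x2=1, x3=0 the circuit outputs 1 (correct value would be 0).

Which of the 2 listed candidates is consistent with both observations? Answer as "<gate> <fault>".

Evaluate each candidate on input x1=1, x2=1, x3=0:
  U3 stuck-at-1: U0=0, U1=1, U2=1, U3=1 [stuck-at-1], U4=0 → 0 — eliminated
  U3 inverted output: U0=0, U1=1, U2=1, U3=0 [inverted output], U4=1 → 1 — matches
Only U3 inverted output reproduces the observed 1.

U3 inverted output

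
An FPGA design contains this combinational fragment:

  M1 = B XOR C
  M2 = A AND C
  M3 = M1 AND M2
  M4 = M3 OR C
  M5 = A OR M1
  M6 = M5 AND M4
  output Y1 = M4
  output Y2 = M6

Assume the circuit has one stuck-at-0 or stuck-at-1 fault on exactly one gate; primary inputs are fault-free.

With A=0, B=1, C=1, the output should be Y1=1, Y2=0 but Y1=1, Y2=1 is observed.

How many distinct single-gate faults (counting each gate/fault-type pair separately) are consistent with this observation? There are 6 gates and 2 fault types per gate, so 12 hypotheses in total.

3

Fault-free: M1=0, M2=0, M3=0, M4=1, M5=0, M6=0 → Y1=1, Y2=0. Observed Y1=1, Y2=1.
  M1 stuck-at-0: output Y1=1, Y2=0 ✗
  M1 stuck-at-1: output Y1=1, Y2=1 ✓
  M2 stuck-at-0: output Y1=1, Y2=0 ✗
  M2 stuck-at-1: output Y1=1, Y2=0 ✗
  M3 stuck-at-0: output Y1=1, Y2=0 ✗
  M3 stuck-at-1: output Y1=1, Y2=0 ✗
  M4 stuck-at-0: output Y1=0, Y2=0 ✗
  M4 stuck-at-1: output Y1=1, Y2=0 ✗
  M5 stuck-at-0: output Y1=1, Y2=0 ✗
  M5 stuck-at-1: output Y1=1, Y2=1 ✓
  M6 stuck-at-0: output Y1=1, Y2=0 ✗
  M6 stuck-at-1: output Y1=1, Y2=1 ✓
Consistent faults: {M1 stuck-at-1, M5 stuck-at-1, M6 stuck-at-1} — 3 in all.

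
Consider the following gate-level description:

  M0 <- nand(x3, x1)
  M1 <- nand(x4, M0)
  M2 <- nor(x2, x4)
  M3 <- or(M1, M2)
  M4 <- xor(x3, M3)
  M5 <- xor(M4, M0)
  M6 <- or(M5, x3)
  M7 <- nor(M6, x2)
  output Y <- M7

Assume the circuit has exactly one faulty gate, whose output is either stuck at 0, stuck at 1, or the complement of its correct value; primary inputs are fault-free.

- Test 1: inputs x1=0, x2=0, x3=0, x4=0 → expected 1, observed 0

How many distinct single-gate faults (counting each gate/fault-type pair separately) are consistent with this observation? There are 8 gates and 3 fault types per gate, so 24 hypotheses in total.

Fault-free: M0=1, M1=1, M2=1, M3=1, M4=1, M5=0, M6=0, M7=1 → 1. Observed 0.
  M0: stuck-at-0, inverted output ✓; others ✗
  M1: none of the 3 fault types match ✗
  M2: none of the 3 fault types match ✗
  M3: stuck-at-0, inverted output ✓; others ✗
  M4: stuck-at-0, inverted output ✓; others ✗
  M5: stuck-at-1, inverted output ✓; others ✗
  M6: stuck-at-1, inverted output ✓; others ✗
  M7: stuck-at-0, inverted output ✓; others ✗
Consistent faults: {M0 stuck-at-0, M0 inverted output, M3 stuck-at-0, M3 inverted output, M4 stuck-at-0, M4 inverted output, M5 stuck-at-1, M5 inverted output, M6 stuck-at-1, M6 inverted output, M7 stuck-at-0, M7 inverted output} — 12 in all.

12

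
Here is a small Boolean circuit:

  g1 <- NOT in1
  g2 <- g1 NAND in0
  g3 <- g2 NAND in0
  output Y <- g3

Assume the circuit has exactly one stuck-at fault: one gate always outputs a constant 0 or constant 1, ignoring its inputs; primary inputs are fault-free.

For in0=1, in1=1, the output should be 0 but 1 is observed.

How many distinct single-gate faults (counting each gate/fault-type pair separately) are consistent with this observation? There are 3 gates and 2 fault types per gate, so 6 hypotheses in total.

3

Fault-free: g1=0, g2=1, g3=0 → 0. Observed 1.
  g1 stuck-at-0: output 0 ✗
  g1 stuck-at-1: output 1 ✓
  g2 stuck-at-0: output 1 ✓
  g2 stuck-at-1: output 0 ✗
  g3 stuck-at-0: output 0 ✗
  g3 stuck-at-1: output 1 ✓
Consistent faults: {g1 stuck-at-1, g2 stuck-at-0, g3 stuck-at-1} — 3 in all.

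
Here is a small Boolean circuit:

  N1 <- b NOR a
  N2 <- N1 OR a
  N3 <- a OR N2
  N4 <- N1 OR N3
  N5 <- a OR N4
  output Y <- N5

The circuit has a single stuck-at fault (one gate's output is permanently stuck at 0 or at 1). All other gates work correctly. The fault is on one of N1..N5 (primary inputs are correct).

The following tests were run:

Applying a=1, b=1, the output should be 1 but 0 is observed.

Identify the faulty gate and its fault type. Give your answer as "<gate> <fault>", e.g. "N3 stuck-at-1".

Fault-free values for test 1 (a=1, b=1): N1=0, N2=1, N3=1, N4=1, N5=1, giving Y=1. Observed 0.
Test 1: faults giving observed 0 are {N5 stuck-at-0}.
Only N5 stuck-at-0 is consistent with every test.

N5 stuck-at-0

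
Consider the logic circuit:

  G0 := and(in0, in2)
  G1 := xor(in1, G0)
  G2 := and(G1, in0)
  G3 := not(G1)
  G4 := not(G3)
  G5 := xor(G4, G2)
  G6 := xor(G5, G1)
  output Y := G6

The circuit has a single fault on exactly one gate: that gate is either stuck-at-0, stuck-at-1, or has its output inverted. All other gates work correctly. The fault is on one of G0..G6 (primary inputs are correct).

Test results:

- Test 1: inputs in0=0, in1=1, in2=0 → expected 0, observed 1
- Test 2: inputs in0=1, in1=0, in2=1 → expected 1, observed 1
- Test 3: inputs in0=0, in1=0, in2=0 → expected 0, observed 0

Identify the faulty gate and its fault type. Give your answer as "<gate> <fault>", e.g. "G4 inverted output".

Fault-free values for test 1 (in0=0, in1=1, in2=0): G0=0, G1=1, G2=0, G3=0, G4=1, G5=1, G6=0, giving Y=0. Observed 1.
Test 1: faults giving observed 1 are {G2 stuck-at-1, G2 inverted output, G3 stuck-at-1, G3 inverted output, G4 stuck-at-0, G4 inverted output, G5 stuck-at-0, G5 inverted output, G6 stuck-at-1, G6 inverted output}.
Test 2 (in0=1, in1=0, in2=1): fault-free G0=1, G1=1, G2=1, G3=0, G4=1, G5=0, G6=1 → 1; observed 1. Eliminates G2 inverted output, G3 stuck-at-1, G3 inverted output, G4 stuck-at-0, G4 inverted output, G5 inverted output, G6 inverted output.
Test 3 (in0=0, in1=0, in2=0): fault-free G0=0, G1=0, G2=0, G3=1, G4=0, G5=0, G6=0 → 0; observed 0. Eliminates G2 stuck-at-1, G6 stuck-at-1.
Only G5 stuck-at-0 is consistent with every test.

G5 stuck-at-0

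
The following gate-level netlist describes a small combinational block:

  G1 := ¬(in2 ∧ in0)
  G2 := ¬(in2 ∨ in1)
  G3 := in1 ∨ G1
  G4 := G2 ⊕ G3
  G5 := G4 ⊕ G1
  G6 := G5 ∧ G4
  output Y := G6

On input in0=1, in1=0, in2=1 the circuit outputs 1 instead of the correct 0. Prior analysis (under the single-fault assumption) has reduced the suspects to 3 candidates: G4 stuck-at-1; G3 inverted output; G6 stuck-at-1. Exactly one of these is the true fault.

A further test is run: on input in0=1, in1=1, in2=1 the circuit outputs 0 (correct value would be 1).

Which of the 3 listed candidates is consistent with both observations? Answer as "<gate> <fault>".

Evaluate each candidate on input in0=1, in1=1, in2=1:
  G4 stuck-at-1: G1=0, G2=0, G3=1, G4=1 [stuck-at-1], G5=1, G6=1 → 1 — eliminated
  G3 inverted output: G1=0, G2=0, G3=0 [inverted output], G4=0, G5=0, G6=0 → 0 — matches
  G6 stuck-at-1: G1=0, G2=0, G3=1, G4=1, G5=1, G6=1 [stuck-at-1] → 1 — eliminated
Only G3 inverted output reproduces the observed 0.

G3 inverted output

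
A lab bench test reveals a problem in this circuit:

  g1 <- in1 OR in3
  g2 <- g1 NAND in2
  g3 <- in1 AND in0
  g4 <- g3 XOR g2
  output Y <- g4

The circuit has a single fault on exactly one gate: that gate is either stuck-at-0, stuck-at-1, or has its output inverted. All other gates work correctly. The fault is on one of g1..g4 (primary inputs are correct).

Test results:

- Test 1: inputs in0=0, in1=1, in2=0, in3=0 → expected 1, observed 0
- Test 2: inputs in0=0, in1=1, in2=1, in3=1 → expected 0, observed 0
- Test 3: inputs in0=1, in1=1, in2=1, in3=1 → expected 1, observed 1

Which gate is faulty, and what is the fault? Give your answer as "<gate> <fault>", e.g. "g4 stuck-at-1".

g2 stuck-at-0

Fault-free values for test 1 (in0=0, in1=1, in2=0, in3=0): g1=1, g2=1, g3=0, g4=1, giving Y=1. Observed 0.
Test 1: faults giving observed 0 are {g2 stuck-at-0, g2 inverted output, g3 stuck-at-1, g3 inverted output, g4 stuck-at-0, g4 inverted output}.
Test 2 (in0=0, in1=1, in2=1, in3=1): fault-free g1=1, g2=0, g3=0, g4=0 → 0; observed 0. Eliminates g2 inverted output, g3 stuck-at-1, g3 inverted output, g4 inverted output.
Test 3 (in0=1, in1=1, in2=1, in3=1): fault-free g1=1, g2=0, g3=1, g4=1 → 1; observed 1. Eliminates g4 stuck-at-0.
Only g2 stuck-at-0 is consistent with every test.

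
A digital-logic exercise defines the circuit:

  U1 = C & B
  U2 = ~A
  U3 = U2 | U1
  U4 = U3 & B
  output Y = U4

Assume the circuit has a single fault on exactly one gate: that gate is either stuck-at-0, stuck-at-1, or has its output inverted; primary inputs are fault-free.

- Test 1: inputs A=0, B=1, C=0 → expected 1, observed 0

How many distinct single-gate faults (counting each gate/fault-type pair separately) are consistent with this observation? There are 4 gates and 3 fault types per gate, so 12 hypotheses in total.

6

Fault-free: U1=0, U2=1, U3=1, U4=1 → 1. Observed 0.
  U1 stuck-at-0: output 1 ✗
  U1 stuck-at-1: output 1 ✗
  U1 inverted output: output 1 ✗
  U2 stuck-at-0: output 0 ✓
  U2 stuck-at-1: output 1 ✗
  U2 inverted output: output 0 ✓
  U3 stuck-at-0: output 0 ✓
  U3 stuck-at-1: output 1 ✗
  U3 inverted output: output 0 ✓
  U4 stuck-at-0: output 0 ✓
  U4 stuck-at-1: output 1 ✗
  U4 inverted output: output 0 ✓
Consistent faults: {U2 stuck-at-0, U2 inverted output, U3 stuck-at-0, U3 inverted output, U4 stuck-at-0, U4 inverted output} — 6 in all.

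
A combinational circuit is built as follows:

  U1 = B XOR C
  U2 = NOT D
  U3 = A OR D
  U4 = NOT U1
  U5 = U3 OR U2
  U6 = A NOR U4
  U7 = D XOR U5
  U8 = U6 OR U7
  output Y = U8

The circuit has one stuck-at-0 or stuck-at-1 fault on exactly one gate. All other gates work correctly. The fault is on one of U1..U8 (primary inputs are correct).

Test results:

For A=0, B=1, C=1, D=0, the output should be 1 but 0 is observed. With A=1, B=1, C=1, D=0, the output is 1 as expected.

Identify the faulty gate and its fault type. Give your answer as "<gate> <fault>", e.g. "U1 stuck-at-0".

U2 stuck-at-0

Fault-free values for test 1 (A=0, B=1, C=1, D=0): U1=0, U2=1, U3=0, U4=1, U5=1, U6=0, U7=1, U8=1, giving Y=1. Observed 0.
Test 1: faults giving observed 0 are {U2 stuck-at-0, U5 stuck-at-0, U7 stuck-at-0, U8 stuck-at-0}.
Test 2 (A=1, B=1, C=1, D=0): fault-free U1=0, U2=1, U3=1, U4=1, U5=1, U6=0, U7=1, U8=1 → 1; observed 1. Eliminates U5 stuck-at-0, U7 stuck-at-0, U8 stuck-at-0.
Only U2 stuck-at-0 is consistent with every test.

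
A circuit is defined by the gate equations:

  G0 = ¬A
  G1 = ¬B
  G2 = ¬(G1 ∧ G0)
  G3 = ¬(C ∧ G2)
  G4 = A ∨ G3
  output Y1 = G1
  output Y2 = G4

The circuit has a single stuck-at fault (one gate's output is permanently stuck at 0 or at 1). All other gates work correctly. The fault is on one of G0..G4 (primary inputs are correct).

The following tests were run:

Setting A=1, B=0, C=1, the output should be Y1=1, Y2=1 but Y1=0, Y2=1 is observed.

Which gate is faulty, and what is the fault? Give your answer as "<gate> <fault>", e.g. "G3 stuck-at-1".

G1 stuck-at-0

Fault-free values for test 1 (A=1, B=0, C=1): G0=0, G1=1, G2=1, G3=0, G4=1, giving Y1=1, Y2=1. Observed Y1=0, Y2=1.
Test 1: faults giving observed Y1=0, Y2=1 are {G1 stuck-at-0}.
Only G1 stuck-at-0 is consistent with every test.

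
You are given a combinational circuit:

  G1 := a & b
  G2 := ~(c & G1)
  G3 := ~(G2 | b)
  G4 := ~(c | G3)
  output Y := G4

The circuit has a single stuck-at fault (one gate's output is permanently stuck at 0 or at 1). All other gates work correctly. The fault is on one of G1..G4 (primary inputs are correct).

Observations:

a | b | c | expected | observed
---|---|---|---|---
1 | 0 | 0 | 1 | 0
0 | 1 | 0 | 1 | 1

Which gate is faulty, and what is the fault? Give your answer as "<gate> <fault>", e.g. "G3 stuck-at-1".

G2 stuck-at-0

Fault-free values for test 1 (a=1, b=0, c=0): G1=0, G2=1, G3=0, G4=1, giving Y=1. Observed 0.
Test 1: faults giving observed 0 are {G2 stuck-at-0, G3 stuck-at-1, G4 stuck-at-0}.
Test 2 (a=0, b=1, c=0): fault-free G1=0, G2=1, G3=0, G4=1 → 1; observed 1. Eliminates G3 stuck-at-1, G4 stuck-at-0.
Only G2 stuck-at-0 is consistent with every test.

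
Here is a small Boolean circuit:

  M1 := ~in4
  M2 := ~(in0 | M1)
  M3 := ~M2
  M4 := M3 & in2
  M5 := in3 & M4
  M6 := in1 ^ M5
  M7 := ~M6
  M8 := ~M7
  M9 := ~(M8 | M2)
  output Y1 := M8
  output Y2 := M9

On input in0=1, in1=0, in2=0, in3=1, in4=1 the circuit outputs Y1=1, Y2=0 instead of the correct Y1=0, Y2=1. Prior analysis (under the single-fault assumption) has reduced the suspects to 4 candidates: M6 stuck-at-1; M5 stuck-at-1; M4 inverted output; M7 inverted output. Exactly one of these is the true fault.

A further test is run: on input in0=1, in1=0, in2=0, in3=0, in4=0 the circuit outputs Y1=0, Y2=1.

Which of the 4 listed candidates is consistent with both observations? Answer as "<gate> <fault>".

M4 inverted output

Evaluate each candidate on input in0=1, in1=0, in2=0, in3=0, in4=0:
  M6 stuck-at-1: M1=1, M2=0, M3=1, M4=0, M5=0, M6=1 [stuck-at-1], M7=0, M8=1, M9=0 → Y1=1, Y2=0 — eliminated
  M5 stuck-at-1: M1=1, M2=0, M3=1, M4=0, M5=1 [stuck-at-1], M6=1, M7=0, M8=1, M9=0 → Y1=1, Y2=0 — eliminated
  M4 inverted output: M1=1, M2=0, M3=1, M4=1 [inverted output], M5=0, M6=0, M7=1, M8=0, M9=1 → Y1=0, Y2=1 — matches
  M7 inverted output: M1=1, M2=0, M3=1, M4=0, M5=0, M6=0, M7=0 [inverted output], M8=1, M9=0 → Y1=1, Y2=0 — eliminated
Only M4 inverted output reproduces the observed Y1=0, Y2=1.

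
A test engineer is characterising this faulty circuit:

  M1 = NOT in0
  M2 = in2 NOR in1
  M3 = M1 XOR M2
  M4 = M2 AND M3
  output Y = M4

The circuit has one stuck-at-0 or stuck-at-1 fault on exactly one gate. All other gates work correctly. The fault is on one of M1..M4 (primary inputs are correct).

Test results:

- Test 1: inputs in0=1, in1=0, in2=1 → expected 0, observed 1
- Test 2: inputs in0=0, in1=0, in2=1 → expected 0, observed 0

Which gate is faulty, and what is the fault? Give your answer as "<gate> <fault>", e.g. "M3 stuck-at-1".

M2 stuck-at-1

Fault-free values for test 1 (in0=1, in1=0, in2=1): M1=0, M2=0, M3=0, M4=0, giving Y=0. Observed 1.
Test 1: faults giving observed 1 are {M2 stuck-at-1, M4 stuck-at-1}.
Test 2 (in0=0, in1=0, in2=1): fault-free M1=1, M2=0, M3=1, M4=0 → 0; observed 0. Eliminates M4 stuck-at-1.
Only M2 stuck-at-1 is consistent with every test.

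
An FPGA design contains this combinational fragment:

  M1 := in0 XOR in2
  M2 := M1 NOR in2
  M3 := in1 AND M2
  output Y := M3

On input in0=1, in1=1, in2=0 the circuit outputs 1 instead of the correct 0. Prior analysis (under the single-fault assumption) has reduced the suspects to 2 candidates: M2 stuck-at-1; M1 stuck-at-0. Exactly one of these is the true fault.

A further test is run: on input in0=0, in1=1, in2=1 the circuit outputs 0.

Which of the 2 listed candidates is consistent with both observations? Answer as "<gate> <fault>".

M1 stuck-at-0

Evaluate each candidate on input in0=0, in1=1, in2=1:
  M2 stuck-at-1: M1=1, M2=1 [stuck-at-1], M3=1 → 1 — eliminated
  M1 stuck-at-0: M1=0 [stuck-at-0], M2=0, M3=0 → 0 — matches
Only M1 stuck-at-0 reproduces the observed 0.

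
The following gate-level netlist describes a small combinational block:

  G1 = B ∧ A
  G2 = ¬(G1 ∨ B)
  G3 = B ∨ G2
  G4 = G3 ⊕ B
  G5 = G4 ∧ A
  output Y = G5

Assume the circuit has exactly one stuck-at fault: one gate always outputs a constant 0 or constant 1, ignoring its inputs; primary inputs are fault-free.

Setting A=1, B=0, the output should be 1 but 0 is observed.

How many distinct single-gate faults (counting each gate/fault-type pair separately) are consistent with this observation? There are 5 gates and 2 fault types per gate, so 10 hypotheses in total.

5

Fault-free: G1=0, G2=1, G3=1, G4=1, G5=1 → 1. Observed 0.
  G1 stuck-at-0: output 1 ✗
  G1 stuck-at-1: output 0 ✓
  G2 stuck-at-0: output 0 ✓
  G2 stuck-at-1: output 1 ✗
  G3 stuck-at-0: output 0 ✓
  G3 stuck-at-1: output 1 ✗
  G4 stuck-at-0: output 0 ✓
  G4 stuck-at-1: output 1 ✗
  G5 stuck-at-0: output 0 ✓
  G5 stuck-at-1: output 1 ✗
Consistent faults: {G1 stuck-at-1, G2 stuck-at-0, G3 stuck-at-0, G4 stuck-at-0, G5 stuck-at-0} — 5 in all.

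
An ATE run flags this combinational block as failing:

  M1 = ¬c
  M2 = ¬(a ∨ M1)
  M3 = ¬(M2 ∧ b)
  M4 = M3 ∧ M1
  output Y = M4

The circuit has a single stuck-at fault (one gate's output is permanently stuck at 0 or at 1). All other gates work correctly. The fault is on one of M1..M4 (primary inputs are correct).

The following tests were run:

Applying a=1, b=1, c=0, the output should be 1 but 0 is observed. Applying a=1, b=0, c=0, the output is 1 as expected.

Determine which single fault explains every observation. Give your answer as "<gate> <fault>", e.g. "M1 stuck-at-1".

Fault-free values for test 1 (a=1, b=1, c=0): M1=1, M2=0, M3=1, M4=1, giving Y=1. Observed 0.
Test 1: faults giving observed 0 are {M1 stuck-at-0, M2 stuck-at-1, M3 stuck-at-0, M4 stuck-at-0}.
Test 2 (a=1, b=0, c=0): fault-free M1=1, M2=0, M3=1, M4=1 → 1; observed 1. Eliminates M1 stuck-at-0, M3 stuck-at-0, M4 stuck-at-0.
Only M2 stuck-at-1 is consistent with every test.

M2 stuck-at-1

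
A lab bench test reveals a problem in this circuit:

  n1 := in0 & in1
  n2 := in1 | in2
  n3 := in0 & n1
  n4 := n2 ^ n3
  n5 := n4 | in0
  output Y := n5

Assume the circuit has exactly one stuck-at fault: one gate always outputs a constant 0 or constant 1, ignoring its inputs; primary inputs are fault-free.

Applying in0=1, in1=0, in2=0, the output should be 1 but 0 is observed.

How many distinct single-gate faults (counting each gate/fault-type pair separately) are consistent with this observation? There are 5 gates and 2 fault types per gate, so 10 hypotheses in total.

1

Fault-free: n1=0, n2=0, n3=0, n4=0, n5=1 → 1. Observed 0.
  n1 stuck-at-0: output 1 ✗
  n1 stuck-at-1: output 1 ✗
  n2 stuck-at-0: output 1 ✗
  n2 stuck-at-1: output 1 ✗
  n3 stuck-at-0: output 1 ✗
  n3 stuck-at-1: output 1 ✗
  n4 stuck-at-0: output 1 ✗
  n4 stuck-at-1: output 1 ✗
  n5 stuck-at-0: output 0 ✓
  n5 stuck-at-1: output 1 ✗
Consistent faults: {n5 stuck-at-0} — 1 in all.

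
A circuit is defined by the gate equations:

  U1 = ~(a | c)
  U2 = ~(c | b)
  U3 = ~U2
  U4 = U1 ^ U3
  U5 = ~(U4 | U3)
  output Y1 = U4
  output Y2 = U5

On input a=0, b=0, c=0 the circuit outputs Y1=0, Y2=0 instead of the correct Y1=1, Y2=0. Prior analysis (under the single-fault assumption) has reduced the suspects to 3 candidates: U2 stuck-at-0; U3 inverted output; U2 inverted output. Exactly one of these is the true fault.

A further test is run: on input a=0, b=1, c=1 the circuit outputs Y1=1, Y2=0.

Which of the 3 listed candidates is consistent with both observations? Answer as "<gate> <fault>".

Evaluate each candidate on input a=0, b=1, c=1:
  U2 stuck-at-0: U1=0, U2=0 [stuck-at-0], U3=1, U4=1, U5=0 → Y1=1, Y2=0 — matches
  U3 inverted output: U1=0, U2=0, U3=0 [inverted output], U4=0, U5=1 → Y1=0, Y2=1 — eliminated
  U2 inverted output: U1=0, U2=1 [inverted output], U3=0, U4=0, U5=1 → Y1=0, Y2=1 — eliminated
Only U2 stuck-at-0 reproduces the observed Y1=1, Y2=0.

U2 stuck-at-0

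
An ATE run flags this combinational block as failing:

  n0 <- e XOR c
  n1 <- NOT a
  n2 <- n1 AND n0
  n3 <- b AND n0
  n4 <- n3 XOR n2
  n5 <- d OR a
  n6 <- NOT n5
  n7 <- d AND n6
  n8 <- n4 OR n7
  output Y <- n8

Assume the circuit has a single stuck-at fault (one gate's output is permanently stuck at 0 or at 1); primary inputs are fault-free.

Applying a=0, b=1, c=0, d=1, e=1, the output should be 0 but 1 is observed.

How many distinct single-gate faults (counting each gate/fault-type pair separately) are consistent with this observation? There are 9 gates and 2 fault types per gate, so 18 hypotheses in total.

8

Fault-free: n0=1, n1=1, n2=1, n3=1, n4=0, n5=1, n6=0, n7=0, n8=0 → 0. Observed 1.
  n0: none of the 2 fault types match ✗
  n1: stuck-at-0 ✓; others ✗
  n2: stuck-at-0 ✓; others ✗
  n3: stuck-at-0 ✓; others ✗
  n4: stuck-at-1 ✓; others ✗
  n5: stuck-at-0 ✓; others ✗
  n6: stuck-at-1 ✓; others ✗
  n7: stuck-at-1 ✓; others ✗
  n8: stuck-at-1 ✓; others ✗
Consistent faults: {n1 stuck-at-0, n2 stuck-at-0, n3 stuck-at-0, n4 stuck-at-1, n5 stuck-at-0, n6 stuck-at-1, n7 stuck-at-1, n8 stuck-at-1} — 8 in all.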